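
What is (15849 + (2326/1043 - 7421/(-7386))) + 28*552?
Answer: 241186055329/7703598 ≈ 31308.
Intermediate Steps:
(15849 + (2326/1043 - 7421/(-7386))) + 28*552 = (15849 + (2326*(1/1043) - 7421*(-1/7386))) + 15456 = (15849 + (2326/1043 + 7421/7386)) + 15456 = (15849 + 24919939/7703598) + 15456 = 122119244641/7703598 + 15456 = 241186055329/7703598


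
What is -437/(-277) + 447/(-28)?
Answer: -111583/7756 ≈ -14.387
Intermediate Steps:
-437/(-277) + 447/(-28) = -437*(-1/277) + 447*(-1/28) = 437/277 - 447/28 = -111583/7756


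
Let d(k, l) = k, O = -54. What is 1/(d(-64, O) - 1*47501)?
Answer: -1/47565 ≈ -2.1024e-5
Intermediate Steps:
1/(d(-64, O) - 1*47501) = 1/(-64 - 1*47501) = 1/(-64 - 47501) = 1/(-47565) = -1/47565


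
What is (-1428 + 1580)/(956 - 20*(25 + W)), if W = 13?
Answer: 38/49 ≈ 0.77551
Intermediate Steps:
(-1428 + 1580)/(956 - 20*(25 + W)) = (-1428 + 1580)/(956 - 20*(25 + 13)) = 152/(956 - 20*38) = 152/(956 - 760) = 152/196 = 152*(1/196) = 38/49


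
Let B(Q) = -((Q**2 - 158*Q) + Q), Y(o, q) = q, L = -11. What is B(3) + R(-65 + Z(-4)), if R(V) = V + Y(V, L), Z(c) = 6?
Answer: 392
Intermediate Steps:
R(V) = -11 + V (R(V) = V - 11 = -11 + V)
B(Q) = -Q**2 + 157*Q (B(Q) = -(Q**2 - 157*Q) = -Q**2 + 157*Q)
B(3) + R(-65 + Z(-4)) = 3*(157 - 1*3) + (-11 + (-65 + 6)) = 3*(157 - 3) + (-11 - 59) = 3*154 - 70 = 462 - 70 = 392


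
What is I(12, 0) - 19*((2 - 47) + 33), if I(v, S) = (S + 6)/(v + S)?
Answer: 457/2 ≈ 228.50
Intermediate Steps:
I(v, S) = (6 + S)/(S + v)
I(12, 0) - 19*((2 - 47) + 33) = (6 + 0)/(0 + 12) - 19*((2 - 47) + 33) = 6/12 - 19*(-45 + 33) = (1/12)*6 - 19*(-12) = 1/2 + 228 = 457/2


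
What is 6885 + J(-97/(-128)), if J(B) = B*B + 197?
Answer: 116040897/16384 ≈ 7082.6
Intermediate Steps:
J(B) = 197 + B² (J(B) = B² + 197 = 197 + B²)
6885 + J(-97/(-128)) = 6885 + (197 + (-97/(-128))²) = 6885 + (197 + (-97*(-1/128))²) = 6885 + (197 + (97/128)²) = 6885 + (197 + 9409/16384) = 6885 + 3237057/16384 = 116040897/16384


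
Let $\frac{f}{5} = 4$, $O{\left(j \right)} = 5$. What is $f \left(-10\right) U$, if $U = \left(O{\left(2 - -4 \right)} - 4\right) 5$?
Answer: $-1000$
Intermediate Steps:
$f = 20$ ($f = 5 \cdot 4 = 20$)
$U = 5$ ($U = \left(5 - 4\right) 5 = 1 \cdot 5 = 5$)
$f \left(-10\right) U = 20 \left(-10\right) 5 = \left(-200\right) 5 = -1000$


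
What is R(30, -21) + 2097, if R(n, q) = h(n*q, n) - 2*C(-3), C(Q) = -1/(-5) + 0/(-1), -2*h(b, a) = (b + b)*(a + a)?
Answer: 199483/5 ≈ 39897.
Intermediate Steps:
h(b, a) = -2*a*b (h(b, a) = -(b + b)*(a + a)/2 = -2*b*2*a/2 = -2*a*b)
C(Q) = ⅕ (C(Q) = -1*(-⅕) + 0*(-1) = ⅕ + 0 = ⅕)
R(n, q) = -⅖ - 2*q*n² (R(n, q) = -2*n*n*q - 2*⅕ = -2*q*n² - ⅖ = -⅖ - 2*q*n²)
R(30, -21) + 2097 = (-⅖ - 2*(-21)*30²) + 2097 = (-⅖ - 2*(-21)*900) + 2097 = (-⅖ + 37800) + 2097 = 188998/5 + 2097 = 199483/5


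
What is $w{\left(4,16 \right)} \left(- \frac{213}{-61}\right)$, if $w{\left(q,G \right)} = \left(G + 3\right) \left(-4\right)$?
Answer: $- \frac{16188}{61} \approx -265.38$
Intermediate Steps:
$w{\left(q,G \right)} = -12 - 4 G$ ($w{\left(q,G \right)} = \left(3 + G\right) \left(-4\right) = -12 - 4 G$)
$w{\left(4,16 \right)} \left(- \frac{213}{-61}\right) = \left(-12 - 64\right) \left(- \frac{213}{-61}\right) = \left(-12 - 64\right) \left(\left(-213\right) \left(- \frac{1}{61}\right)\right) = \left(-76\right) \frac{213}{61} = - \frac{16188}{61}$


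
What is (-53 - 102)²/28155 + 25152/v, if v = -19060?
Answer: -12511903/26831715 ≈ -0.46631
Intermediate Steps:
(-53 - 102)²/28155 + 25152/v = (-53 - 102)²/28155 + 25152/(-19060) = (-155)²*(1/28155) + 25152*(-1/19060) = 24025*(1/28155) - 6288/4765 = 4805/5631 - 6288/4765 = -12511903/26831715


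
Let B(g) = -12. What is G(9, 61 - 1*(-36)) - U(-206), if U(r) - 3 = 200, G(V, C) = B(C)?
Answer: -215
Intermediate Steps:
G(V, C) = -12
U(r) = 203 (U(r) = 3 + 200 = 203)
G(9, 61 - 1*(-36)) - U(-206) = -12 - 1*203 = -12 - 203 = -215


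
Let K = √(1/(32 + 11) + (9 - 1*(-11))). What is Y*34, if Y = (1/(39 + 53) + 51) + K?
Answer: 79781/46 + 34*√37023/43 ≈ 1886.5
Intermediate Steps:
K = √37023/43 (K = √(1/43 + (9 + 11)) = √(1/43 + 20) = √(861/43) = √37023/43 ≈ 4.4747)
Y = 4693/92 + √37023/43 (Y = (1/(39 + 53) + 51) + √37023/43 = (1/92 + 51) + √37023/43 = 4693/92 + √37023/43 ≈ 55.486)
Y*34 = (4693/92 + √37023/43)*34 = 79781/46 + 34*√37023/43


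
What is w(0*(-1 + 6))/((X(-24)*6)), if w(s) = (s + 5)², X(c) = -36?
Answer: -25/216 ≈ -0.11574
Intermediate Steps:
w(s) = (5 + s)²
w(0*(-1 + 6))/((X(-24)*6)) = (5 + 0*(-1 + 6))²/((-36*6)) = (5 + 0*5)²/(-216) = (5 + 0)²*(-1/216) = 5²*(-1/216) = 25*(-1/216) = -25/216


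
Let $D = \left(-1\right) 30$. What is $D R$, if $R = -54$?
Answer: $1620$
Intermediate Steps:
$D = -30$
$D R = \left(-30\right) \left(-54\right) = 1620$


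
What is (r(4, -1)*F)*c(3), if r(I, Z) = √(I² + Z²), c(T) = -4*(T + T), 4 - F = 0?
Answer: -96*√17 ≈ -395.82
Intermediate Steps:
F = 4 (F = 4 - 1*0 = 4 + 0 = 4)
c(T) = -8*T
(r(4, -1)*F)*c(3) = (√(4² + (-1)²)*4)*(-8*3) = (√(16 + 1)*4)*(-24) = (√17*4)*(-24) = (4*√17)*(-24) = -96*√17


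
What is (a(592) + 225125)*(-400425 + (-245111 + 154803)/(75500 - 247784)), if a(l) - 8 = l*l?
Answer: -9927138763361006/43071 ≈ -2.3048e+11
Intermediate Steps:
a(l) = 8 + l² (a(l) = 8 + l*l = 8 + l²)
(a(592) + 225125)*(-400425 + (-245111 + 154803)/(75500 - 247784)) = ((8 + 592²) + 225125)*(-400425 + (-245111 + 154803)/(75500 - 247784)) = ((8 + 350464) + 225125)*(-400425 - 90308/(-172284)) = (350472 + 225125)*(-400425 - 90308*(-1/172284)) = 575597*(-400425 + 22577/43071) = 575597*(-17246682598/43071) = -9927138763361006/43071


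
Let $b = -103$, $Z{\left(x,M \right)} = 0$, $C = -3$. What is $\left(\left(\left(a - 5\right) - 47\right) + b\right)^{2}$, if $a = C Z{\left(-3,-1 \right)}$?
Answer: $24025$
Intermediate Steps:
$a = 0$ ($a = \left(-3\right) 0 = 0$)
$\left(\left(\left(a - 5\right) - 47\right) + b\right)^{2} = \left(\left(\left(0 - 5\right) - 47\right) - 103\right)^{2} = \left(\left(-5 - 47\right) - 103\right)^{2} = \left(-52 - 103\right)^{2} = \left(-155\right)^{2} = 24025$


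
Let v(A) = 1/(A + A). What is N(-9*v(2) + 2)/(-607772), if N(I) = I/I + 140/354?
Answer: -13/5661876 ≈ -2.2961e-6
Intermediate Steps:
v(A) = 1/(2*A)
N(I) = 247/177 (N(I) = 1 + 140*(1/354) = 1 + 70/177 = 247/177)
N(-9*v(2) + 2)/(-607772) = (247/177)/(-607772) = (247/177)*(-1/607772) = -13/5661876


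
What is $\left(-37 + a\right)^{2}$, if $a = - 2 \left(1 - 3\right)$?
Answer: $1089$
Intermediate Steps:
$a = 4$ ($a = \left(-2\right) \left(-2\right) = 4$)
$\left(-37 + a\right)^{2} = \left(-37 + 4\right)^{2} = \left(-33\right)^{2} = 1089$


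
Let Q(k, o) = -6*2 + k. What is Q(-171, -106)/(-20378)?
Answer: 183/20378 ≈ 0.0089803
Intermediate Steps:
Q(k, o) = -12 + k
Q(-171, -106)/(-20378) = (-12 - 171)/(-20378) = -183*(-1/20378) = 183/20378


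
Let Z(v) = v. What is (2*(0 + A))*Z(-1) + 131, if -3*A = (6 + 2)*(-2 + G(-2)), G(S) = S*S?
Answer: 425/3 ≈ 141.67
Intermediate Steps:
G(S) = S**2
A = -16/3 (A = -(6 + 2)*(-2 + (-2)**2)/3 = -8*(-2 + 4)/3 = -8*2/3 = -1/3*16 = -16/3 ≈ -5.3333)
(2*(0 + A))*Z(-1) + 131 = (2*(0 - 16/3))*(-1) + 131 = (2*(-16/3))*(-1) + 131 = -32/3*(-1) + 131 = 32/3 + 131 = 425/3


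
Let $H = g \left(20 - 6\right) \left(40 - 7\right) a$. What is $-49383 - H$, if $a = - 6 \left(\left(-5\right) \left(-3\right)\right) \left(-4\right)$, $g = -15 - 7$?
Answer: $3609657$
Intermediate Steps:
$g = -22$ ($g = -15 - 7 = -22$)
$a = 360$ ($a = \left(-6\right) 15 \left(-4\right) = \left(-90\right) \left(-4\right) = 360$)
$H = -3659040$ ($H = - 22 \left(20 - 6\right) \left(40 - 7\right) 360 = - 22 \cdot 14 \cdot 33 \cdot 360 = \left(-22\right) 462 \cdot 360 = \left(-10164\right) 360 = -3659040$)
$-49383 - H = -49383 - -3659040 = -49383 + 3659040 = 3609657$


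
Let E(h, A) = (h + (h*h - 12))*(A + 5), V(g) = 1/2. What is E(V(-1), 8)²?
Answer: 342225/16 ≈ 21389.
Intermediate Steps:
V(g) = ½
E(h, A) = (5 + A)*(-12 + h + h²) (E(h, A) = (h + (h² - 12))*(5 + A) = (h + (-12 + h²))*(5 + A) = (-12 + h + h²)*(5 + A) = (5 + A)*(-12 + h + h²))
E(V(-1), 8)² = (-60 - 12*8 + 5*(½) + 5*(½)² + 8*(½) + 8*(½)²)² = (-60 - 96 + 5/2 + 5*(¼) + 4 + 8*(¼))² = (-60 - 96 + 5/2 + 5/4 + 4 + 2)² = (-585/4)² = 342225/16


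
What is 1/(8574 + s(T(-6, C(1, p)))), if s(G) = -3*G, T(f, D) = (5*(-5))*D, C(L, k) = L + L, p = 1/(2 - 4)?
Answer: 1/8724 ≈ 0.00011463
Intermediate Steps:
p = -½ (p = 1/(-2) = -½ ≈ -0.50000)
C(L, k) = 2*L
T(f, D) = -25*D
1/(8574 + s(T(-6, C(1, p)))) = 1/(8574 - (-75)*2*1) = 1/(8574 - (-75)*2) = 1/(8574 - 3*(-50)) = 1/(8574 + 150) = 1/8724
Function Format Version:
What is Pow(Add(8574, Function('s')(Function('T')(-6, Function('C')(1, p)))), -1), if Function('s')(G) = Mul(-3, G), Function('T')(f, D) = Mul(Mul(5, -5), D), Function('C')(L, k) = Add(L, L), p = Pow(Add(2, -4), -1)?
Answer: Rational(1, 8724) ≈ 0.00011463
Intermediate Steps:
p = Rational(-1, 2) (p = Pow(-2, -1) = Rational(-1, 2) ≈ -0.50000)
Function('C')(L, k) = Mul(2, L)
Function('T')(f, D) = Mul(-25, D)
Pow(Add(8574, Function('s')(Function('T')(-6, Function('C')(1, p)))), -1) = Pow(Add(8574, Mul(-3, Mul(-25, Mul(2, 1)))), -1) = Pow(Add(8574, Mul(-3, Mul(-25, 2))), -1) = Pow(Add(8574, Mul(-3, -50)), -1) = Pow(Add(8574, 150), -1) = Pow(8724, -1) = Rational(1, 8724)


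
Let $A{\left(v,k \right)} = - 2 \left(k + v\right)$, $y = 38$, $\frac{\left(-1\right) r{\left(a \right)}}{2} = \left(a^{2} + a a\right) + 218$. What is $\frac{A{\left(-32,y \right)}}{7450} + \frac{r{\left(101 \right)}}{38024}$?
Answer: $- \frac{19230893}{17704925} \approx -1.0862$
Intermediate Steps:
$r{\left(a \right)} = -436 - 4 a^{2}$ ($r{\left(a \right)} = - 2 \left(\left(a^{2} + a a\right) + 218\right) = - 2 \left(\left(a^{2} + a^{2}\right) + 218\right) = - 2 \left(2 a^{2} + 218\right) = - 2 \left(218 + 2 a^{2}\right) = -436 - 4 a^{2}$)
$A{\left(v,k \right)} = - 2 k - 2 v$
$\frac{A{\left(-32,y \right)}}{7450} + \frac{r{\left(101 \right)}}{38024} = \frac{\left(-2\right) 38 - -64}{7450} + \frac{-436 - 4 \cdot 101^{2}}{38024} = \left(-76 + 64\right) \frac{1}{7450} + \left(-436 - 40804\right) \frac{1}{38024} = \left(-12\right) \frac{1}{7450} + \left(-436 - 40804\right) \frac{1}{38024} = - \frac{6}{3725} - \frac{5155}{4753} = - \frac{19230893}{17704925}$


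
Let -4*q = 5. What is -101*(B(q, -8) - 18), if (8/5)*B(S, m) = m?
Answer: 2323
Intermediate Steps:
q = -5/4 (q = -¼*5 = -5/4 ≈ -1.2500)
B(S, m) = 5*m/8
-101*(B(q, -8) - 18) = -101*((5/8)*(-8) - 18) = -101*(-5 - 18) = -101*(-23) = 2323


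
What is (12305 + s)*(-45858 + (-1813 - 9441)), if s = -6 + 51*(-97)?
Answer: -419887424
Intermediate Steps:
s = -4953 (s = -6 - 4947 = -4953)
(12305 + s)*(-45858 + (-1813 - 9441)) = (12305 - 4953)*(-45858 + (-1813 - 9441)) = 7352*(-45858 - 11254) = 7352*(-57112) = -419887424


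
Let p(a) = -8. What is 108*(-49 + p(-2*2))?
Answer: -6156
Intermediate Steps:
108*(-49 + p(-2*2)) = 108*(-49 - 8) = 108*(-57) = -6156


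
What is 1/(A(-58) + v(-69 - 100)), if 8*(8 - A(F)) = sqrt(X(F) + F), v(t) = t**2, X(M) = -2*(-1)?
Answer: 228552/6529502095 + 2*I*sqrt(14)/6529502095 ≈ 3.5003e-5 + 1.1461e-9*I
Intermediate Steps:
X(M) = 2
A(F) = 8 - sqrt(2 + F)/8
1/(A(-58) + v(-69 - 100)) = 1/((8 - sqrt(2 - 58)/8) + (-69 - 100)**2) = 1/((8 - I*sqrt(14)/4) + (-169)**2) = 1/((8 - I*sqrt(14)/4) + 28561) = 1/(28569 - I*sqrt(14)/4)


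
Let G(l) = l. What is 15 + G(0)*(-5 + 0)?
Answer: 15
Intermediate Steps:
15 + G(0)*(-5 + 0) = 15 + 0*(-5 + 0) = 15 + 0*(-5) = 15 + 0 = 15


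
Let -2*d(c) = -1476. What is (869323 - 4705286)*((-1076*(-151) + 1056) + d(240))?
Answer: -630133642010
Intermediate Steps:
d(c) = 738 (d(c) = -½*(-1476) = 738)
(869323 - 4705286)*((-1076*(-151) + 1056) + d(240)) = (869323 - 4705286)*((-1076*(-151) + 1056) + 738) = -3835963*((162476 + 1056) + 738) = -3835963*(163532 + 738) = -3835963*164270 = -630133642010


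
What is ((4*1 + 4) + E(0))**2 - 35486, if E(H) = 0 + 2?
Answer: -35386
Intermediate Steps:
E(H) = 2
((4*1 + 4) + E(0))**2 - 35486 = ((4*1 + 4) + 2)**2 - 35486 = ((4 + 4) + 2)**2 - 35486 = (8 + 2)**2 - 35486 = 10**2 - 35486 = 100 - 35486 = -35386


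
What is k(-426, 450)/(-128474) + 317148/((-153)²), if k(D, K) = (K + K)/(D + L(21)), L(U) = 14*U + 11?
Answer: 821699833082/60650198631 ≈ 13.548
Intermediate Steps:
L(U) = 11 + 14*U
k(D, K) = 2*K/(305 + D) (k(D, K) = (K + K)/(D + (11 + 14*21)) = (2*K)/(D + (11 + 294)) = (2*K)/(D + 305) = (2*K)/(305 + D) = 2*K/(305 + D))
k(-426, 450)/(-128474) + 317148/((-153)²) = (2*450/(305 - 426))/(-128474) + 317148/((-153)²) = (2*450/(-121))*(-1/128474) + 317148/23409 = (2*450*(-1/121))*(-1/128474) + 317148*(1/23409) = -900/121*(-1/128474) + 105716/7803 = 450/7772677 + 105716/7803 = 821699833082/60650198631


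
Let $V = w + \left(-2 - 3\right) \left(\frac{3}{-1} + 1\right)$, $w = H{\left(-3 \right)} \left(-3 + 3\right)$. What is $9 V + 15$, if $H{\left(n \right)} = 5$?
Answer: $105$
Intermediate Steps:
$w = 0$ ($w = 5 \left(-3 + 3\right) = 5 \cdot 0 = 0$)
$V = 10$ ($V = 0 + \left(-2 - 3\right) \left(\frac{3}{-1} + 1\right) = 0 - 5 \left(3 \left(-1\right) + 1\right) = 0 - 5 \left(-3 + 1\right) = 0 - -10 = 0 + 10 = 10$)
$9 V + 15 = 9 \cdot 10 + 15 = 90 + 15 = 105$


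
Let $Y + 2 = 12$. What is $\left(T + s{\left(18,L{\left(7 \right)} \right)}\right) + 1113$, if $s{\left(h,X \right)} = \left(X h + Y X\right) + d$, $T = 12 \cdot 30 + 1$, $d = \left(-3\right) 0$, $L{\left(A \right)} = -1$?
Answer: $1446$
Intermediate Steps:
$Y = 10$ ($Y = -2 + 12 = 10$)
$d = 0$
$T = 361$ ($T = 360 + 1 = 361$)
$s{\left(h,X \right)} = 10 X + X h$ ($s{\left(h,X \right)} = \left(X h + 10 X\right) + 0 = \left(10 X + X h\right) + 0 = 10 X + X h$)
$\left(T + s{\left(18,L{\left(7 \right)} \right)}\right) + 1113 = \left(361 - \left(10 + 18\right)\right) + 1113 = \left(361 - 28\right) + 1113 = 333 + 1113 = 1446$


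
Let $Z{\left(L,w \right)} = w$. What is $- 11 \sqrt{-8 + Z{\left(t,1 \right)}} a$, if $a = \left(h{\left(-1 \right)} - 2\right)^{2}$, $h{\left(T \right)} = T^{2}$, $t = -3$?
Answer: $- 11 i \sqrt{7} \approx - 29.103 i$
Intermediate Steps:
$a = 1$ ($a = \left(\left(-1\right)^{2} - 2\right)^{2} = \left(1 - 2\right)^{2} = \left(-1\right)^{2} = 1$)
$- 11 \sqrt{-8 + Z{\left(t,1 \right)}} a = - 11 \sqrt{-8 + 1} \cdot 1 = - 11 \sqrt{-7} \cdot 1 = - 11 i \sqrt{7} \cdot 1 = - 11 i \sqrt{7}$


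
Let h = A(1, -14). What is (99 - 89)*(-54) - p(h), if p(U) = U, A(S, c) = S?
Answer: -541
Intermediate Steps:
h = 1
(99 - 89)*(-54) - p(h) = (99 - 89)*(-54) - 1*1 = 10*(-54) - 1 = -540 - 1 = -541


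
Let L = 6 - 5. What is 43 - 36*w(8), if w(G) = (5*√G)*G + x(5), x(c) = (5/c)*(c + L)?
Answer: -173 - 2880*√2 ≈ -4245.9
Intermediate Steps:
L = 1
x(c) = 5*(1 + c)/c (x(c) = (5/c)*(c + 1) = (5/c)*(1 + c) = 5*(1 + c)/c)
w(G) = 6 + 5*G^(3/2) (w(G) = (5*√G)*G + (5 + 5/5) = 5*G^(3/2) + (5 + 5*(⅕)) = 5*G^(3/2) + (5 + 1) = 5*G^(3/2) + 6 = 6 + 5*G^(3/2))
43 - 36*w(8) = 43 - 36*(6 + 5*8^(3/2)) = 43 - 36*(6 + 5*(16*√2)) = 43 - 36*(6 + 80*√2) = 43 + (-216 - 2880*√2) = -173 - 2880*√2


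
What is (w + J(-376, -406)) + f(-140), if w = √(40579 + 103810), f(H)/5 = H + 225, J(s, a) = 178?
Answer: 603 + √144389 ≈ 982.99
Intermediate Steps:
f(H) = 1125 + 5*H (f(H) = 5*(H + 225) = 5*(225 + H) = 1125 + 5*H)
w = √144389 ≈ 379.99
(w + J(-376, -406)) + f(-140) = (√144389 + 178) + (1125 + 5*(-140)) = (178 + √144389) + (1125 - 700) = (178 + √144389) + 425 = 603 + √144389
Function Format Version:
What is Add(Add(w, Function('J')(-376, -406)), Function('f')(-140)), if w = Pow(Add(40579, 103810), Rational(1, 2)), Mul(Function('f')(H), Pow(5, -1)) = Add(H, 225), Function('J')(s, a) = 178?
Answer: Add(603, Pow(144389, Rational(1, 2))) ≈ 982.99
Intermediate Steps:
Function('f')(H) = Add(1125, Mul(5, H)) (Function('f')(H) = Mul(5, Add(H, 225)) = Mul(5, Add(225, H)) = Add(1125, Mul(5, H)))
w = Pow(144389, Rational(1, 2)) ≈ 379.99
Add(Add(w, Function('J')(-376, -406)), Function('f')(-140)) = Add(Add(Pow(144389, Rational(1, 2)), 178), Add(1125, Mul(5, -140))) = Add(Add(178, Pow(144389, Rational(1, 2))), Add(1125, -700)) = Add(Add(178, Pow(144389, Rational(1, 2))), 425) = Add(603, Pow(144389, Rational(1, 2)))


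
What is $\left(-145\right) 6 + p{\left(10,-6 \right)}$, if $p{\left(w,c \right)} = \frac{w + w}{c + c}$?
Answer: $- \frac{2615}{3} \approx -871.67$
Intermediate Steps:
$p{\left(w,c \right)} = \frac{w}{c}$ ($p{\left(w,c \right)} = \frac{2 w}{2 c} = 2 w \frac{1}{2 c} = \frac{w}{c}$)
$\left(-145\right) 6 + p{\left(10,-6 \right)} = \left(-145\right) 6 + \frac{10}{-6} = -870 + 10 \left(- \frac{1}{6}\right) = -870 - \frac{5}{3} = - \frac{2615}{3}$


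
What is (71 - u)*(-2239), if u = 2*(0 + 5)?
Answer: -136579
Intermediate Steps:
u = 10 (u = 2*5 = 10)
(71 - u)*(-2239) = (71 - 1*10)*(-2239) = (71 - 10)*(-2239) = 61*(-2239) = -136579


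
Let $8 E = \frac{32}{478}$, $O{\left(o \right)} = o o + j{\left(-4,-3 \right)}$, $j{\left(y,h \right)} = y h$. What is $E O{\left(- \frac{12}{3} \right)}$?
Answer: $\frac{56}{239} \approx 0.23431$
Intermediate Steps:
$j{\left(y,h \right)} = h y$
$O{\left(o \right)} = 12 + o^{2}$ ($O{\left(o \right)} = o o - -12 = o^{2} + 12 = 12 + o^{2}$)
$E = \frac{2}{239}$ ($E = \frac{32 \cdot \frac{1}{478}}{8} = \frac{1}{8} \cdot \frac{16}{239} = \frac{2}{239} \approx 0.0083682$)
$E O{\left(- \frac{12}{3} \right)} = \frac{2 \left(12 + \left(- \frac{12}{3}\right)^{2}\right)}{239} = \frac{2 \left(12 + \left(\left(-12\right) \frac{1}{3}\right)^{2}\right)}{239} = \frac{2 \left(12 + \left(-4\right)^{2}\right)}{239} = \frac{2 \left(12 + 16\right)}{239} = \frac{2}{239} \cdot 28 = \frac{56}{239}$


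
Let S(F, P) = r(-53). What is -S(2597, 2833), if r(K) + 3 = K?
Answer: 56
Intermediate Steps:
r(K) = -3 + K
S(F, P) = -56 (S(F, P) = -3 - 53 = -56)
-S(2597, 2833) = -1*(-56) = 56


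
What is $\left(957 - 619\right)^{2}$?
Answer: $114244$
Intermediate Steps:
$\left(957 - 619\right)^{2} = 338^{2} = 114244$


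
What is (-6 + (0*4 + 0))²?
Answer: 36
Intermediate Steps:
(-6 + (0*4 + 0))² = (-6 + (0 + 0))² = (-6 + 0)² = (-6)² = 36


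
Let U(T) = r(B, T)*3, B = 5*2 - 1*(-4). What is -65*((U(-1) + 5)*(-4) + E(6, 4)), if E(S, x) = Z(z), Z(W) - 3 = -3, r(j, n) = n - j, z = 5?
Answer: -10400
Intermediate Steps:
B = 14 (B = 10 + 4 = 14)
Z(W) = 0 (Z(W) = 3 - 3 = 0)
E(S, x) = 0
U(T) = -42 + 3*T (U(T) = (T - 1*14)*3 = (T - 14)*3 = (-14 + T)*3 = -42 + 3*T)
-65*((U(-1) + 5)*(-4) + E(6, 4)) = -65*(((-42 + 3*(-1)) + 5)*(-4) + 0) = -65*(((-42 - 3) + 5)*(-4) + 0) = -65*((-45 + 5)*(-4) + 0) = -65*(-40*(-4) + 0) = -65*(160 + 0) = -65*160 = -10400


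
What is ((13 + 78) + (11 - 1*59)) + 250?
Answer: 293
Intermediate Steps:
((13 + 78) + (11 - 1*59)) + 250 = (91 + (11 - 59)) + 250 = (91 - 48) + 250 = 43 + 250 = 293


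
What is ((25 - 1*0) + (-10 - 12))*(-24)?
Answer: -72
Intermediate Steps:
((25 - 1*0) + (-10 - 12))*(-24) = ((25 + 0) - 22)*(-24) = (25 - 22)*(-24) = 3*(-24) = -72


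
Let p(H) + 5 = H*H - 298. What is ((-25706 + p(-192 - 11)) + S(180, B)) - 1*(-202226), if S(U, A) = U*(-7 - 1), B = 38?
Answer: 215986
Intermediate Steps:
S(U, A) = -8*U (S(U, A) = U*(-8) = -8*U)
p(H) = -303 + H² (p(H) = -5 + (H*H - 298) = -5 + (H² - 298) = -5 + (-298 + H²) = -303 + H²)
((-25706 + p(-192 - 11)) + S(180, B)) - 1*(-202226) = ((-25706 + (-303 + (-192 - 11)²)) - 8*180) - 1*(-202226) = ((-25706 + (-303 + (-203)²)) - 1440) + 202226 = ((-25706 + (-303 + 41209)) - 1440) + 202226 = ((-25706 + 40906) - 1440) + 202226 = (15200 - 1440) + 202226 = 13760 + 202226 = 215986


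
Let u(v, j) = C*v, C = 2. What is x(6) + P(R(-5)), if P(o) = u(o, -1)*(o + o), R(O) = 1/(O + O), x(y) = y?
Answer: 151/25 ≈ 6.0400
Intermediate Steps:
u(v, j) = 2*v
R(O) = 1/(2*O)
P(o) = 4*o**2 (P(o) = (2*o)*(o + o) = (2*o)*(2*o) = 4*o**2)
x(6) + P(R(-5)) = 6 + 4*((1/2)/(-5))**2 = 6 + 4*((1/2)*(-1/5))**2 = 6 + 4*(-1/10)**2 = 6 + 4*(1/100) = 6 + 1/25 = 151/25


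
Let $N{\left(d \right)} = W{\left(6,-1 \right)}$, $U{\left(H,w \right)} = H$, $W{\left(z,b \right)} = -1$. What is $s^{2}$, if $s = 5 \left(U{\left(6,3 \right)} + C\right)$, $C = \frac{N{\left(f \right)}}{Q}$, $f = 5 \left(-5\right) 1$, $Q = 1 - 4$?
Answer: $\frac{9025}{9} \approx 1002.8$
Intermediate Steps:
$Q = -3$
$f = -25$ ($f = \left(-25\right) 1 = -25$)
$N{\left(d \right)} = -1$
$C = \frac{1}{3}$ ($C = - \frac{1}{-3} = \left(-1\right) \left(- \frac{1}{3}\right) = \frac{1}{3} \approx 0.33333$)
$s = \frac{95}{3}$ ($s = 5 \left(6 + \frac{1}{3}\right) = 5 \cdot \frac{19}{3} = \frac{95}{3} \approx 31.667$)
$s^{2} = \left(\frac{95}{3}\right)^{2} = \frac{9025}{9}$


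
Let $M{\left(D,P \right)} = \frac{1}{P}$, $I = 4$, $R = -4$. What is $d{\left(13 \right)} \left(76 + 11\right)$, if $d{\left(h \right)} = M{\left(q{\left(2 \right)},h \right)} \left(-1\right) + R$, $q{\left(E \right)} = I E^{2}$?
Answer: $- \frac{4611}{13} \approx -354.69$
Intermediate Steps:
$q{\left(E \right)} = 4 E^{2}$
$d{\left(h \right)} = -4 - \frac{1}{h}$ ($d{\left(h \right)} = \frac{1}{h} \left(-1\right) - 4 = - \frac{1}{h} - 4 = -4 - \frac{1}{h}$)
$d{\left(13 \right)} \left(76 + 11\right) = \left(-4 - \frac{1}{13}\right) \left(76 + 11\right) = \left(-4 - \frac{1}{13}\right) 87 = \left(- \frac{53}{13}\right) 87 = - \frac{4611}{13}$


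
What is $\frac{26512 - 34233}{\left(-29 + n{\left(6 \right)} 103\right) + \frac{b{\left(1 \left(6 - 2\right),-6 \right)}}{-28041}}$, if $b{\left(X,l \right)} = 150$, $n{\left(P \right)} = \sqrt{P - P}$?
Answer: $\frac{72168187}{271113} \approx 266.19$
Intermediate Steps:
$n{\left(P \right)} = 0$ ($n{\left(P \right)} = \sqrt{0} = 0$)
$\frac{26512 - 34233}{\left(-29 + n{\left(6 \right)} 103\right) + \frac{b{\left(1 \left(6 - 2\right),-6 \right)}}{-28041}} = \frac{26512 - 34233}{\left(-29 + 0 \cdot 103\right) + \frac{150}{-28041}} = - \frac{7721}{\left(-29 + 0\right) + 150 \left(- \frac{1}{28041}\right)} = - \frac{7721}{-29 - \frac{50}{9347}} = - \frac{7721}{- \frac{271113}{9347}} = \left(-7721\right) \left(- \frac{9347}{271113}\right) = \frac{72168187}{271113}$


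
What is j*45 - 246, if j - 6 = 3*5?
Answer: 699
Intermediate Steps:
j = 21 (j = 6 + 3*5 = 6 + 15 = 21)
j*45 - 246 = 21*45 - 246 = 945 - 246 = 699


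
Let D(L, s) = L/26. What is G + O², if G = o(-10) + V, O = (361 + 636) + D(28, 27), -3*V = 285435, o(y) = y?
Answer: 152269430/169 ≈ 9.0100e+5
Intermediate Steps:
V = -95145 (V = -⅓*285435 = -95145)
D(L, s) = L/26 (D(L, s) = L*(1/26) = L/26)
O = 12975/13 (O = (361 + 636) + (1/26)*28 = 997 + 14/13 = 12975/13 ≈ 998.08)
G = -95155 (G = -10 - 95145 = -95155)
G + O² = -95155 + (12975/13)² = -95155 + 168350625/169 = 152269430/169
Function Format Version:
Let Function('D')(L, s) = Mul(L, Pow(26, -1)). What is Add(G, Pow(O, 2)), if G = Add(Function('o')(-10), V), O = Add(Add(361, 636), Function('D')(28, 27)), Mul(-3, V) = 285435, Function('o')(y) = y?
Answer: Rational(152269430, 169) ≈ 9.0100e+5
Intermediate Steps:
V = -95145 (V = Mul(Rational(-1, 3), 285435) = -95145)
Function('D')(L, s) = Mul(Rational(1, 26), L) (Function('D')(L, s) = Mul(L, Rational(1, 26)) = Mul(Rational(1, 26), L))
O = Rational(12975, 13) (O = Add(Add(361, 636), Mul(Rational(1, 26), 28)) = Add(997, Rational(14, 13)) = Rational(12975, 13) ≈ 998.08)
G = -95155 (G = Add(-10, -95145) = -95155)
Add(G, Pow(O, 2)) = Add(-95155, Pow(Rational(12975, 13), 2)) = Add(-95155, Rational(168350625, 169)) = Rational(152269430, 169)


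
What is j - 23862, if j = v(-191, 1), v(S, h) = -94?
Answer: -23956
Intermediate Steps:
j = -94
j - 23862 = -94 - 23862 = -23956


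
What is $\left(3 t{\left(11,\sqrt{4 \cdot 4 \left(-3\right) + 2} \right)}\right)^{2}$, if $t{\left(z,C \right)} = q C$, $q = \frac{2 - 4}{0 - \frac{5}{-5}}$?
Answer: $-1656$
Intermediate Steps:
$q = -2$ ($q = - \frac{2}{0 - -1} = - \frac{2}{0 + 1} = - \frac{2}{1} = \left(-2\right) 1 = -2$)
$t{\left(z,C \right)} = - 2 C$
$\left(3 t{\left(11,\sqrt{4 \cdot 4 \left(-3\right) + 2} \right)}\right)^{2} = \left(3 \left(- 2 \sqrt{4 \cdot 4 \left(-3\right) + 2}\right)\right)^{2} = \left(3 \left(- 2 \sqrt{16 \left(-3\right) + 2}\right)\right)^{2} = \left(3 \left(- 2 \sqrt{-48 + 2}\right)\right)^{2} = \left(3 \left(- 2 \sqrt{-46}\right)\right)^{2} = \left(3 \left(- 2 i \sqrt{46}\right)\right)^{2} = \left(- 6 i \sqrt{46}\right)^{2} = -1656$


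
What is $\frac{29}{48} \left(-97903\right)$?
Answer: $- \frac{2839187}{48} \approx -59150.0$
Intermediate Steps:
$\frac{29}{48} \left(-97903\right) = - \frac{2839187}{48}$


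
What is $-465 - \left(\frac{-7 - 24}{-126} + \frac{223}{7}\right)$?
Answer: $- \frac{62635}{126} \approx -497.1$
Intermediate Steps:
$-465 - \left(\frac{-7 - 24}{-126} + \frac{223}{7}\right) = -465 - \left(\left(-7 - 24\right) \left(- \frac{1}{126}\right) + 223 \cdot \frac{1}{7}\right) = -465 - \left(\left(-31\right) \left(- \frac{1}{126}\right) + \frac{223}{7}\right) = -465 - \left(\frac{31}{126} + \frac{223}{7}\right) = -465 - \frac{4045}{126} = - \frac{62635}{126}$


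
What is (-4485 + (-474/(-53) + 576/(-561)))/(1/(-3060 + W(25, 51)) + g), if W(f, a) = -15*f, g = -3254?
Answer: 152419101255/110780113301 ≈ 1.3759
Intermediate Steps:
(-4485 + (-474/(-53) + 576/(-561)))/(1/(-3060 + W(25, 51)) + g) = (-4485 + (-474/(-53) + 576/(-561)))/(1/(-3060 - 15*25) - 3254) = (-4485 + (-474*(-1/53) + 576*(-1/561)))/(1/(-3060 - 375) - 3254) = (-4485 + (474/53 - 192/187))/(1/(-3435) - 3254) = (-4485 + 78462/9911)/(-1/3435 - 3254) = -44372373/(9911*(-11177491/3435)) = -44372373/9911*(-3435/11177491) = 152419101255/110780113301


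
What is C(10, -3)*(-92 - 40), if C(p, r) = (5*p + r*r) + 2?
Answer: -8052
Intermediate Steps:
C(p, r) = 2 + r**2 + 5*p (C(p, r) = (5*p + r**2) + 2 = (r**2 + 5*p) + 2 = 2 + r**2 + 5*p)
C(10, -3)*(-92 - 40) = (2 + (-3)**2 + 5*10)*(-92 - 40) = (2 + 9 + 50)*(-132) = 61*(-132) = -8052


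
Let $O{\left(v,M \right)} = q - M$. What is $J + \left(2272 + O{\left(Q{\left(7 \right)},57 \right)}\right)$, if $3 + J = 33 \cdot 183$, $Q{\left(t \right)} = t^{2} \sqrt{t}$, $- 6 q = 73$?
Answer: $\frac{49433}{6} \approx 8238.8$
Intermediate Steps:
$q = - \frac{73}{6}$ ($q = \left(- \frac{1}{6}\right) 73 = - \frac{73}{6} \approx -12.167$)
$Q{\left(t \right)} = t^{\frac{5}{2}}$
$O{\left(v,M \right)} = - \frac{73}{6} - M$
$J = 6036$ ($J = -3 + 33 \cdot 183 = -3 + 6039 = 6036$)
$J + \left(2272 + O{\left(Q{\left(7 \right)},57 \right)}\right) = 6036 + \left(2272 - \frac{415}{6}\right) = 6036 + \frac{13217}{6} = \frac{49433}{6}$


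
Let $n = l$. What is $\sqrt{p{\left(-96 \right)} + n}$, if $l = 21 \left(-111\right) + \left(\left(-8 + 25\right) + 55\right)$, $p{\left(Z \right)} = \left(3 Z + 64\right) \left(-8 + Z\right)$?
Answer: $\sqrt{21037} \approx 145.04$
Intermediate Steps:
$p{\left(Z \right)} = \left(-8 + Z\right) \left(64 + 3 Z\right)$ ($p{\left(Z \right)} = \left(64 + 3 Z\right) \left(-8 + Z\right) = \left(-8 + Z\right) \left(64 + 3 Z\right)$)
$l = -2259$ ($l = -2331 + \left(17 + 55\right) = -2331 + 72 = -2259$)
$n = -2259$
$\sqrt{p{\left(-96 \right)} + n} = \sqrt{\left(-512 + 3 \left(-96\right)^{2} + 40 \left(-96\right)\right) - 2259} = \sqrt{\left(-512 + 3 \cdot 9216 - 3840\right) - 2259} = \sqrt{\left(-512 + 27648 - 3840\right) - 2259} = \sqrt{23296 - 2259} = \sqrt{21037}$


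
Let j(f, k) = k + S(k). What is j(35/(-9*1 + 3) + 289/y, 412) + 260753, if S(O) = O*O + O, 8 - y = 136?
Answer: 431321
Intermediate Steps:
y = -128 (y = 8 - 1*136 = 8 - 136 = -128)
S(O) = O + O² (S(O) = O² + O = O + O²)
j(f, k) = k + k*(1 + k)
j(35/(-9*1 + 3) + 289/y, 412) + 260753 = 412*(2 + 412) + 260753 = 412*414 + 260753 = 170568 + 260753 = 431321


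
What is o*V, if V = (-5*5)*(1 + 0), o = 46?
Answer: -1150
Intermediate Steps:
V = -25 (V = -25*1 = -25)
o*V = 46*(-25) = -1150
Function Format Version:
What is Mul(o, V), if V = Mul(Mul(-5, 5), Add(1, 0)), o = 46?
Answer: -1150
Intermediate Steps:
V = -25 (V = Mul(-25, 1) = -25)
Mul(o, V) = Mul(46, -25) = -1150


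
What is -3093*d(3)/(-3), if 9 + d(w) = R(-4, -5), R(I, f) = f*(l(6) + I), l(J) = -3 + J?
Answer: -4124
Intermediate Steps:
R(I, f) = f*(3 + I) (R(I, f) = f*((-3 + 6) + I) = f*(3 + I))
d(w) = -4 (d(w) = -9 - 5*(3 - 4) = -9 - 5*(-1) = -9 + 5 = -4)
-3093*d(3)/(-3) = -3093*(-4)/(-3) = -(-1031)*(-4) = -3093*4/3 = -4124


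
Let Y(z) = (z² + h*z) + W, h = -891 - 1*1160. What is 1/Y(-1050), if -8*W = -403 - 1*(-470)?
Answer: 8/26048333 ≈ 3.0712e-7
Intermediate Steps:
W = -67/8 (W = -(-403 - 1*(-470))/8 = -(-403 + 470)/8 = -⅛*67 = -67/8 ≈ -8.3750)
h = -2051 (h = -891 - 1160 = -2051)
Y(z) = -67/8 + z² - 2051*z (Y(z) = (z² - 2051*z) - 67/8 = -67/8 + z² - 2051*z)
1/Y(-1050) = 1/(-67/8 + (-1050)² - 2051*(-1050)) = 1/(-67/8 + 1102500 + 2153550) = 1/(26048333/8) = 8/26048333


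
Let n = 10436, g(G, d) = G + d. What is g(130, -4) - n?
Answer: -10310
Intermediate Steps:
g(130, -4) - n = (130 - 4) - 1*10436 = 126 - 10436 = -10310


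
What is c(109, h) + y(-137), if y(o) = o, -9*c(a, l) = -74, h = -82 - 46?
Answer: -1159/9 ≈ -128.78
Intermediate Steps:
h = -128
c(a, l) = 74/9 (c(a, l) = -⅑*(-74) = 74/9)
c(109, h) + y(-137) = 74/9 - 137 = -1159/9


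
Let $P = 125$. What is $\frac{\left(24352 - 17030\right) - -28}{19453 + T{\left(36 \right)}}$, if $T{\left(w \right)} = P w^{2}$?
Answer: $\frac{7350}{181453} \approx 0.040506$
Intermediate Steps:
$T{\left(w \right)} = 125 w^{2}$
$\frac{\left(24352 - 17030\right) - -28}{19453 + T{\left(36 \right)}} = \frac{\left(24352 - 17030\right) - -28}{19453 + 125 \cdot 36^{2}} = \frac{7322 + \left(-35 + 63\right)}{19453 + 125 \cdot 1296} = \frac{7322 + 28}{19453 + 162000} = \frac{7350}{181453}$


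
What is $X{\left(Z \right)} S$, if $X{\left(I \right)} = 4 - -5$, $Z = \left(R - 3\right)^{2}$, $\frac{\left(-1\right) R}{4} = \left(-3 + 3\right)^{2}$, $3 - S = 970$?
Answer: $-8703$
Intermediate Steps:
$S = -967$ ($S = 3 - 970 = -967$)
$R = 0$ ($R = - 4 \left(-3 + 3\right)^{2} = - 4 \cdot 0^{2} = \left(-4\right) 0 = 0$)
$Z = 9$ ($Z = \left(0 - 3\right)^{2} = \left(-3\right)^{2} = 9$)
$X{\left(I \right)} = 9$ ($X{\left(I \right)} = 4 + 5 = 9$)
$X{\left(Z \right)} S = 9 \left(-967\right) = -8703$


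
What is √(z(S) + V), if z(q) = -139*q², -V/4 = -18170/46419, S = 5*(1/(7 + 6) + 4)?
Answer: I*√21032279067036795/603447 ≈ 240.33*I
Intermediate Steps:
S = 265/13 (S = 5*(1/13 + 4) = 5*(53/13) = 265/13 ≈ 20.385)
V = 72680/46419 (V = -(-72680)/46419 = -4*(-18170/46419) = 72680/46419 ≈ 1.5657)
√(z(S) + V) = √(-139*(265/13)² + 72680/46419) = √(-139*70225/169 + 72680/46419) = √(-9761275/169 + 72680/46419) = √(-453096341305/7844811) = I*√21032279067036795/603447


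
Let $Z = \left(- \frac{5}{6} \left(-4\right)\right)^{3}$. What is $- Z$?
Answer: $- \frac{1000}{27} \approx -37.037$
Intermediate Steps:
$Z = \frac{1000}{27}$ ($Z = \left(\left(-5\right) \frac{1}{6} \left(-4\right)\right)^{3} = \left(\left(- \frac{5}{6}\right) \left(-4\right)\right)^{3} = \left(\frac{10}{3}\right)^{3} = \frac{1000}{27} \approx 37.037$)
$- Z = \left(-1\right) \frac{1000}{27} = - \frac{1000}{27}$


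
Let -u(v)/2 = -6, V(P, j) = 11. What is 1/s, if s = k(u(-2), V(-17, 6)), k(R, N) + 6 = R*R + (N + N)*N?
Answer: 1/380 ≈ 0.0026316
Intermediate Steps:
u(v) = 12 (u(v) = -2*(-6) = 12)
k(R, N) = -6 + R² + 2*N² (k(R, N) = -6 + (R*R + (N + N)*N) = -6 + (R² + (2*N)*N) = -6 + (R² + 2*N²) = -6 + R² + 2*N²)
s = 380 (s = -6 + 12² + 2*11² = -6 + 144 + 2*121 = -6 + 144 + 242 = 380)
1/s = 1/380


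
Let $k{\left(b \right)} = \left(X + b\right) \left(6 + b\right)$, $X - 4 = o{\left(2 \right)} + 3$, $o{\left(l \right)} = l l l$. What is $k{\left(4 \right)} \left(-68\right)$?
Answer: $-12920$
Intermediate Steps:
$o{\left(l \right)} = l^{3}$ ($o{\left(l \right)} = l^{2} l = l^{3}$)
$X = 15$ ($X = 4 + \left(2^{3} + 3\right) = 4 + \left(8 + 3\right) = 4 + 11 = 15$)
$k{\left(b \right)} = \left(6 + b\right) \left(15 + b\right)$ ($k{\left(b \right)} = \left(15 + b\right) \left(6 + b\right) = \left(6 + b\right) \left(15 + b\right)$)
$k{\left(4 \right)} \left(-68\right) = \left(90 + 4^{2} + 21 \cdot 4\right) \left(-68\right) = \left(90 + 16 + 84\right) \left(-68\right) = 190 \left(-68\right) = -12920$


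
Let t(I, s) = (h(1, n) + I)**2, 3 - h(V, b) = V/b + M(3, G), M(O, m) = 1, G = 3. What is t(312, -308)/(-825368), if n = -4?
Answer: -1580049/13205888 ≈ -0.11965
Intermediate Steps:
h(V, b) = 2 - V/b (h(V, b) = 3 - (V/b + 1) = 3 - (1 + V/b) = 3 + (-1 - V/b) = 2 - V/b)
t(I, s) = (9/4 + I)**2 (t(I, s) = ((2 - 1*1/(-4)) + I)**2 = ((2 - 1*1*(-1/4)) + I)**2 = ((2 + 1/4) + I)**2 = (9/4 + I)**2)
t(312, -308)/(-825368) = ((9 + 4*312)**2/16)/(-825368) = ((9 + 1248)**2/16)*(-1/825368) = ((1/16)*1257**2)*(-1/825368) = ((1/16)*1580049)*(-1/825368) = (1580049/16)*(-1/825368) = -1580049/13205888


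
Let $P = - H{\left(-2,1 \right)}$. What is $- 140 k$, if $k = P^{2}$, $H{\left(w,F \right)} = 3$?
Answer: $-1260$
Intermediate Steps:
$P = -3$ ($P = \left(-1\right) 3 = -3$)
$k = 9$ ($k = \left(-3\right)^{2} = 9$)
$- 140 k = \left(-140\right) 9 = -1260$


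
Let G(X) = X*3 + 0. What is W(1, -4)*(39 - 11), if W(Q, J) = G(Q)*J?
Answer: -336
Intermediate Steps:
G(X) = 3*X (G(X) = 3*X + 0 = 3*X)
W(Q, J) = 3*J*Q (W(Q, J) = (3*Q)*J = 3*J*Q)
W(1, -4)*(39 - 11) = (3*(-4)*1)*(39 - 11) = -12*28 = -336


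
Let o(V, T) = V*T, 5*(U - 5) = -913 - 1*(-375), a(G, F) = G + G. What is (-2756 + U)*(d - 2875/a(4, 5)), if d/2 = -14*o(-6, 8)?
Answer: -112585961/40 ≈ -2.8146e+6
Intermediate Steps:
a(G, F) = 2*G
U = -513/5 (U = 5 + (-913 - 1*(-375))/5 = 5 + (-913 + 375)/5 = 5 + (⅕)*(-538) = 5 - 538/5 = -513/5 ≈ -102.60)
o(V, T) = T*V
d = 1344 (d = 2*(-112*(-6)) = 2*(-14*(-48)) = 2*672 = 1344)
(-2756 + U)*(d - 2875/a(4, 5)) = (-2756 - 513/5)*(1344 - 2875/(2*4)) = -14293*(1344 - 2875/8)/5 = -14293/5*7877/8 = -112585961/40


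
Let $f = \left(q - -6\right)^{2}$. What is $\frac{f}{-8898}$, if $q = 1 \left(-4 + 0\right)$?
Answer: $- \frac{2}{4449} \approx -0.00044954$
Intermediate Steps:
$q = -4$ ($q = 1 \left(-4\right) = -4$)
$f = 4$ ($f = \left(-4 - -6\right)^{2} = \left(-4 + 6\right)^{2} = 2^{2} = 4$)
$\frac{f}{-8898} = \frac{4}{-8898} = 4 \left(- \frac{1}{8898}\right) = - \frac{2}{4449}$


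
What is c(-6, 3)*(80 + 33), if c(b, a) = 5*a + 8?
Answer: 2599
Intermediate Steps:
c(b, a) = 8 + 5*a
c(-6, 3)*(80 + 33) = (8 + 5*3)*(80 + 33) = (8 + 15)*113 = 23*113 = 2599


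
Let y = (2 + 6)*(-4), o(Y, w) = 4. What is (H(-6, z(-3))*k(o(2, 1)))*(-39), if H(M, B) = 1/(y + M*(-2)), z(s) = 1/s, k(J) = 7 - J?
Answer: 117/20 ≈ 5.8500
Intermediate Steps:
y = -32 (y = 8*(-4) = -32)
z(s) = 1/s
H(M, B) = 1/(-32 - 2*M) (H(M, B) = 1/(-32 + M*(-2)) = 1/(-32 - 2*M))
(H(-6, z(-3))*k(o(2, 1)))*(-39) = ((-1/(32 + 2*(-6)))*(7 - 1*4))*(-39) = ((-1/(32 - 12))*(7 - 4))*(-39) = (-1/20*3)*(-39) = (-1*1/20*3)*(-39) = -1/20*3*(-39) = -3/20*(-39) = 117/20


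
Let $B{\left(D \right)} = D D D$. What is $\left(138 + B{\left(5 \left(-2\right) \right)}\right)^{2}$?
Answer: $743044$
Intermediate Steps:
$B{\left(D \right)} = D^{3}$ ($B{\left(D \right)} = D^{2} D = D^{3}$)
$\left(138 + B{\left(5 \left(-2\right) \right)}\right)^{2} = \left(138 + \left(5 \left(-2\right)\right)^{3}\right)^{2} = \left(138 + \left(-10\right)^{3}\right)^{2} = \left(138 - 1000\right)^{2} = \left(-862\right)^{2} = 743044$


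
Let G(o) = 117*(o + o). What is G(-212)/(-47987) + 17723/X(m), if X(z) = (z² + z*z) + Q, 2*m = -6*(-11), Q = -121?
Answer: 952517257/98709259 ≈ 9.6497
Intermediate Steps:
m = 33 (m = (-6*(-11))/2 = (½)*66 = 33)
G(o) = 234*o (G(o) = 117*(2*o) = 234*o)
X(z) = -121 + 2*z² (X(z) = (z² + z*z) - 121 = (z² + z²) - 121 = 2*z² - 121 = -121 + 2*z²)
G(-212)/(-47987) + 17723/X(m) = (234*(-212))/(-47987) + 17723/(-121 + 2*33²) = -49608*(-1/47987) + 17723/(-121 + 2*1089) = 49608/47987 + 17723/(-121 + 2178) = 49608/47987 + 17723/2057 = 952517257/98709259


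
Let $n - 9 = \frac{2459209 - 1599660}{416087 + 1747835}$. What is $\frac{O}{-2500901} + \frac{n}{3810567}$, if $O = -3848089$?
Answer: $\frac{31730506779950525033}{20621853847992160374} \approx 1.5387$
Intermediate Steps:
$n = \frac{20334847}{2163922}$ ($n = 9 + \frac{2459209 - 1599660}{416087 + 1747835} = 9 + \frac{859549}{2163922} = \frac{20334847}{2163922} \approx 9.3972$)
$\frac{O}{-2500901} + \frac{n}{3810567} = - \frac{3848089}{-2500901} + \frac{20334847}{2163922 \cdot 3810567} = \left(-3848089\right) \left(- \frac{1}{2500901}\right) + \frac{20334847}{2163922} \cdot \frac{1}{3810567} = \frac{3848089}{2500901} + \frac{20334847}{8245769763774} = \frac{31730506779950525033}{20621853847992160374}$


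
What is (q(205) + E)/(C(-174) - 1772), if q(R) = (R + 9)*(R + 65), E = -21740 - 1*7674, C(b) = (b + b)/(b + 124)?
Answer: -354575/22063 ≈ -16.071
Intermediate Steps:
C(b) = 2*b/(124 + b) (C(b) = (2*b)/(124 + b) = 2*b/(124 + b))
E = -29414 (E = -21740 - 7674 = -29414)
q(R) = (9 + R)*(65 + R)
(q(205) + E)/(C(-174) - 1772) = ((585 + 205² + 74*205) - 29414)/(2*(-174)/(124 - 174) - 1772) = ((585 + 42025 + 15170) - 29414)/(2*(-174)/(-50) - 1772) = (57780 - 29414)/(2*(-174)*(-1/50) - 1772) = 28366/(174/25 - 1772) = 28366/(-44126/25) = 28366*(-25/44126) = -354575/22063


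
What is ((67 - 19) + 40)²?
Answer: 7744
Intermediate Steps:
((67 - 19) + 40)² = (48 + 40)² = 88² = 7744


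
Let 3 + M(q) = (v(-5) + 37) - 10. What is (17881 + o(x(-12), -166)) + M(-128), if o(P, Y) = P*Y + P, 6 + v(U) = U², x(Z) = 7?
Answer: 16769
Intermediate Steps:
v(U) = -6 + U²
o(P, Y) = P + P*Y
M(q) = 43 (M(q) = -3 + (((-6 + (-5)²) + 37) - 10) = -3 + (((-6 + 25) + 37) - 10) = -3 + ((19 + 37) - 10) = -3 + (56 - 10) = -3 + 46 = 43)
(17881 + o(x(-12), -166)) + M(-128) = (17881 + 7*(1 - 166)) + 43 = (17881 + 7*(-165)) + 43 = (17881 - 1155) + 43 = 16726 + 43 = 16769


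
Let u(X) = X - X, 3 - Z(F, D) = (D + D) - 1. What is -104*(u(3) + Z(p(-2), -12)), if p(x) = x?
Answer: -2912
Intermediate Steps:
Z(F, D) = 4 - 2*D (Z(F, D) = 3 - ((D + D) - 1) = 3 - (2*D - 1) = 3 - (-1 + 2*D) = 3 + (1 - 2*D) = 4 - 2*D)
u(X) = 0
-104*(u(3) + Z(p(-2), -12)) = -104*(0 + (4 - 2*(-12))) = -104*(0 + (4 + 24)) = -104*(0 + 28) = -104*28 = -2912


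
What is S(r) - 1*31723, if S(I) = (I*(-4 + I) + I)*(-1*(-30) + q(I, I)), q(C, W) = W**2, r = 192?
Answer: 1338777749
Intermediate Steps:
S(I) = (30 + I**2)*(I + I*(-4 + I)) (S(I) = (I*(-4 + I) + I)*(-1*(-30) + I**2) = (I + I*(-4 + I))*(30 + I**2) = (30 + I**2)*(I + I*(-4 + I)))
S(r) - 1*31723 = 192*(-90 + 192**3 - 3*192**2 + 30*192) - 1*31723 = 192*(-90 + 7077888 - 3*36864 + 5760) - 31723 = 192*(-90 + 7077888 - 110592 + 5760) - 31723 = 192*6972966 - 31723 = 1338809472 - 31723 = 1338777749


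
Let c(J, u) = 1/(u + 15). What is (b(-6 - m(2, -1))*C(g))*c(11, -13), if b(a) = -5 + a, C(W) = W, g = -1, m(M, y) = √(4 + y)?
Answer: 11/2 + √3/2 ≈ 6.3660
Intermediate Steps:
c(J, u) = 1/(15 + u)
(b(-6 - m(2, -1))*C(g))*c(11, -13) = ((-5 + (-6 - √(4 - 1)))*(-1))/(15 - 13) = ((-5 + (-6 - √3))*(-1))/2 = ((-11 - √3)*(-1))*(½) = (11 + √3)*(½) = 11/2 + √3/2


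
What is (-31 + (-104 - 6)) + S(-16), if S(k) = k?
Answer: -157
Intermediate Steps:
(-31 + (-104 - 6)) + S(-16) = (-31 + (-104 - 6)) - 16 = (-31 - 110) - 16 = -141 - 16 = -157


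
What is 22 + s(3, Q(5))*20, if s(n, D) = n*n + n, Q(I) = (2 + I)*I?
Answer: 262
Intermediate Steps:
Q(I) = I*(2 + I)
s(n, D) = n + n**2 (s(n, D) = n**2 + n = n + n**2)
22 + s(3, Q(5))*20 = 22 + (3*(1 + 3))*20 = 22 + (3*4)*20 = 22 + 12*20 = 22 + 240 = 262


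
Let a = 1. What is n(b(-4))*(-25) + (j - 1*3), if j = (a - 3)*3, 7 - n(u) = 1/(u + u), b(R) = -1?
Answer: -393/2 ≈ -196.50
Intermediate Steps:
n(u) = 7 - 1/(2*u) (n(u) = 7 - 1/(u + u) = 7 - 1/(2*u))
j = -6 (j = (1 - 3)*3 = -2*3 = -6)
n(b(-4))*(-25) + (j - 1*3) = (7 - ½/(-1))*(-25) + (-6 - 1*3) = (7 - ½*(-1))*(-25) + (-6 - 3) = (7 + ½)*(-25) - 9 = (15/2)*(-25) - 9 = -375/2 - 9 = -393/2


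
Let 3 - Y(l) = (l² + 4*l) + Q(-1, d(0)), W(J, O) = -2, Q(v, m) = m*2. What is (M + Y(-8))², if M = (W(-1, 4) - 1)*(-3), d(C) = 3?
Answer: 676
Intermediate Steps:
Q(v, m) = 2*m
M = 9 (M = (-2 - 1)*(-3) = -3*(-3) = 9)
Y(l) = -3 - l² - 4*l (Y(l) = 3 - ((l² + 4*l) + 2*3) = 3 - ((l² + 4*l) + 6) = 3 - (6 + l² + 4*l) = 3 + (-6 - l² - 4*l) = -3 - l² - 4*l)
(M + Y(-8))² = (9 + (-3 - 1*(-8)² - 4*(-8)))² = (9 + (-3 - 1*64 + 32))² = (9 + (-3 - 64 + 32))² = (9 - 35)² = (-26)² = 676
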